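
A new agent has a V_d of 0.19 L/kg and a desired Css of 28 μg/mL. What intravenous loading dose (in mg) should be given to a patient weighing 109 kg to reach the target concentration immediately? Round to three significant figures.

Total Vd = 0.19 × 109 = 20.71 L
LD = Vd × C = 20.71 × 28.00 = 579.9 mg

580 mg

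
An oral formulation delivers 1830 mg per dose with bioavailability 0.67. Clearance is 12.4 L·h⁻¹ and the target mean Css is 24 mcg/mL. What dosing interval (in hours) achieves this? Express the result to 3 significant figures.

F·D/τ = CL·Css → τ = F·D / (CL·Css).
τ = 0.67 × 1830 / (12.4 × 24) = 4.120 h

4.12 h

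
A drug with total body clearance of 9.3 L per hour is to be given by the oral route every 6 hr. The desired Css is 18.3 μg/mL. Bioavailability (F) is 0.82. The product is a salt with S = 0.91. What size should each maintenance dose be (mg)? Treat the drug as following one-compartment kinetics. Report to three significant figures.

1370 mg

D = CL × Css × τ / F / S = 9.300 × 18.3 × 6 / 0.82 / 0.91 = 1368 mg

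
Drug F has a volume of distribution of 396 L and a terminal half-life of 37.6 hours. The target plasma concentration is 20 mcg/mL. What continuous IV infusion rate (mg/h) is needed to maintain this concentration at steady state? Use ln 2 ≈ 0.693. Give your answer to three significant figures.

146 mg/h

CL = 0.693 × Vd / t½ = 0.693 × 396.0 / 37.6 = 7.299 L/h
Infusion rate = CL × Css = 7.299 × 20 = 146.0 mg/h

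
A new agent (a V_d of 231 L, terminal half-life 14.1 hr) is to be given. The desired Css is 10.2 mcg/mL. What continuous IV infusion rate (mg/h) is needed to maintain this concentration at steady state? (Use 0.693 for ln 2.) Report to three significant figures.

116 mg/h

k = 0.693/14.1 = 0.04915 h⁻¹, so CL = k·Vd = 0.04915 × 231.0 = 11.35 L/h
Infusion rate = CL × Css = 11.35 × 10.2 = 115.8 mg/h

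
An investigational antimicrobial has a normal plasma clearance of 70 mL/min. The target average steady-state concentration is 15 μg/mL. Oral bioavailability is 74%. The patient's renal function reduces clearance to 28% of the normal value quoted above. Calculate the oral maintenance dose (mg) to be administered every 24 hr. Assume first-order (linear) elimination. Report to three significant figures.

572 mg

CL = 70 mL/min × 60/1000 = 4.200 L/h
Patient clearance = 0.28 × 4.200 = 1.176 L/h
At steady state, dose per interval replaces the amount cleared in that interval: F·D/τ = CL·Css.
D = CL × Css × τ / F = 1.176 × 15 × 24 / 0.74 = 572.1 mg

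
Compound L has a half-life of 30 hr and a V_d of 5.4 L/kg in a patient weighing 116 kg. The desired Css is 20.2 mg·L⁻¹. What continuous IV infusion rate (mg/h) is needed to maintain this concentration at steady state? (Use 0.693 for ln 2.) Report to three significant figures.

292 mg/h

Total Vd = 5.4 × 116 = 626.4 L
k = 0.693/30 = 0.02310 h⁻¹, so CL = k·Vd = 0.02310 × 626.4 = 14.47 L/h
Infusion rate = CL × Css = 14.47 × 20.2 = 292.3 mg/h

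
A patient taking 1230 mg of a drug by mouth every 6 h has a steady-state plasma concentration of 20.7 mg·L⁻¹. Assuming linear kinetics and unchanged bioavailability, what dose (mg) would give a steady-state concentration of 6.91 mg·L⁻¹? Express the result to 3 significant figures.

411 mg

With linear kinetics, Css is proportional to dose rate (D/τ) at fixed clearance.
D₂ = D₁ × (Css,target / Css,current) = 1230 × 6.91/20.7 = 410.6 mg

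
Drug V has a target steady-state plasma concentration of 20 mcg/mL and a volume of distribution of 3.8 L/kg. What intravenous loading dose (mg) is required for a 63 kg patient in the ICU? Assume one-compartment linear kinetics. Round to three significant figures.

4790 mg

Vd = 3.8 L/kg × 63 kg = 239.4 L
The loading dose fills Vd to the target concentration.
LD = Vd × C = 239.4 × 20.00 = 4788 mg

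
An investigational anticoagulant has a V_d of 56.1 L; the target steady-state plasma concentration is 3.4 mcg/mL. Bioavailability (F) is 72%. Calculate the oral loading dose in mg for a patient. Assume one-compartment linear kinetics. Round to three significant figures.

265 mg

LD = Vd × C / F = 56.10 × 3.400 / 0.72 = 264.9 mg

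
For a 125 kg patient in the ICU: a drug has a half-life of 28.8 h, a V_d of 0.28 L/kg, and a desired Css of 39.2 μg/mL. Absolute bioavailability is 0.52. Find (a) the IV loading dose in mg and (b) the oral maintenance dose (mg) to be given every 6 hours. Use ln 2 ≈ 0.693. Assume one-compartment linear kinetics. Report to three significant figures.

Total Vd = 0.28 × 125 = 35.00 L
LD = Vd × C = 35.00 × 39.2 = 1372 mg
CL = 0.693 × Vd / t½ = 0.693 × 35.00 / 28.8 = 0.8422 L/h
D = CL × Css × τ / F = 0.8422 × 39.2 × 6 / 0.52 = 380.9 mg

(a) 1370 mg; (b) 381 mg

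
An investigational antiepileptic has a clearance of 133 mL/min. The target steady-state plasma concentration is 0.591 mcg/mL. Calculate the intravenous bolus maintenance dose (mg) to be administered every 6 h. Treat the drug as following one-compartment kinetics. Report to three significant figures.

28.3 mg

Convert clearance: 133 mL/min × 60 min/h ÷ 1000 mL/L = 7.980 L/h
D = CL × Css × τ = 7.980 × 0.591 × 6 = 28.30 mg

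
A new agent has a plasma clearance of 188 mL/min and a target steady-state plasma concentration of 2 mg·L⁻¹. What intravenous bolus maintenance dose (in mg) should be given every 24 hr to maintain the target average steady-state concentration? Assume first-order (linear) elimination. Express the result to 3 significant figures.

541 mg

Convert clearance: 188 mL/min × 60 min/h ÷ 1000 mL/L = 11.28 L/h
At steady state, dose per interval replaces the amount cleared in that interval: D/τ = CL·Css.
D = CL × Css × τ = 11.28 × 2 × 24 = 541.4 mg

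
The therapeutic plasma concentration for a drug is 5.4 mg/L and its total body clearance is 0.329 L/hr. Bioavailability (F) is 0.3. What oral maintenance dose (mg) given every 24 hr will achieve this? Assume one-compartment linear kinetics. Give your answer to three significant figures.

D = CL × Css × τ / F = 0.3290 × 5.4 × 24 / 0.3 = 142.1 mg

142 mg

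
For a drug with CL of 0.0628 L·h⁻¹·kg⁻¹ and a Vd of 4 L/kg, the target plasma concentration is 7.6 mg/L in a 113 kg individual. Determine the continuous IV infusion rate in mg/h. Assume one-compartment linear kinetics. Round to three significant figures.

53.9 mg/h

CL = 0.0628 L·h⁻¹·kg⁻¹ × 113 kg = 7.096 L/h
Rate = CL × Css = 7.096 × 7.6 = 53.93 mg/h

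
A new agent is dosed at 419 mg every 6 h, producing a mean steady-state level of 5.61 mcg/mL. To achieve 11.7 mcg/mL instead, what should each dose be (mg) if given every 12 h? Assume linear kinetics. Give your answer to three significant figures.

For first-order elimination, Css ∝ F·D/(CL·τ); F and CL are unchanged, so Css ∝ D/τ.
D₂ = D₁ × (Css,target / Css,current) × (τ₂/τ₁) = 419 × (11.7/5.61) × (12/6) = 1748 mg

1750 mg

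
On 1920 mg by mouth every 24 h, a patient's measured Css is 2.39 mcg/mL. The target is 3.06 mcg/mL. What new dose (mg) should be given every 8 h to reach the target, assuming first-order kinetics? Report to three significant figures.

For first-order elimination, Css ∝ F·D/(CL·τ); F and CL are unchanged, so Css ∝ D/τ.
D₂ = D₁ × (Css,target / Css,current) × (τ₂/τ₁) = 1920 × (3.06/2.39) × (8/24) = 819.4 mg

819 mg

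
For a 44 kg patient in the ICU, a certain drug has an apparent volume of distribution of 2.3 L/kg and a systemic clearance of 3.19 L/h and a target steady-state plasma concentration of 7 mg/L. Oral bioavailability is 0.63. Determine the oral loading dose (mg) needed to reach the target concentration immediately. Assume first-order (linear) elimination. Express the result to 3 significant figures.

1120 mg

Vd(total) = 44 kg × 2.3 L/kg = 101.2 L
Loading dose depends on Vd (not clearance): it fills the distribution volume.
LD = Vd × C / F = 101.2 × 7.000 / 0.63 = 1124 mg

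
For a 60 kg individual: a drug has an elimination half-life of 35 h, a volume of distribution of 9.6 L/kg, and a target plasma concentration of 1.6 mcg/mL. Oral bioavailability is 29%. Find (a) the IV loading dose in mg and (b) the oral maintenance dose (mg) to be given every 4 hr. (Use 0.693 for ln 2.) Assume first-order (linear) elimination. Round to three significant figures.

(a) 922 mg; (b) 252 mg

Vd(total) = 60 kg × 9.6 L/kg = 576.0 L
LD = Vd × C = 576.0 × 1.6 = 921.6 mg
CL = 0.693 × Vd / t½ = 0.693 × 576.0 / 35 = 11.40 L/h
D = CL × Css × τ / F = 11.40 × 1.6 × 4 / 0.29 = 251.6 mg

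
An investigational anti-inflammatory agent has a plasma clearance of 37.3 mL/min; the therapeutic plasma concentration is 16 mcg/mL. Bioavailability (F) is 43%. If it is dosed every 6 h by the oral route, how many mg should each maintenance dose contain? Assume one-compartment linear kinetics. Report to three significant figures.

500 mg

CL = 37.3 mL/min × 60/1000 = 2.238 L/h
D = CL × Css × τ / F = 2.238 × 16 × 6 / 0.43 = 499.6 mg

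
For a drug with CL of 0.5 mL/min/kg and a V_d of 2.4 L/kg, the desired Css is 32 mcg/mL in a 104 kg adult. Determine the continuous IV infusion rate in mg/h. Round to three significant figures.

99.8 mg/h

CL = 0.5 mL/min/kg × 104 kg = 52.00 mL/min = 52.00 × 60/1000 = 3.120 L/h
At steady state, infusion rate equals elimination rate: rate in = CL × Css.
Rate = CL × Css = 3.120 × 32 = 99.84 mg/h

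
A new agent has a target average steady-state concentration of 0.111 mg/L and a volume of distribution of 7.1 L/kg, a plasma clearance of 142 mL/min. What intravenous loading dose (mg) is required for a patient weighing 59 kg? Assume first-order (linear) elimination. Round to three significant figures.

Total Vd = 7.1 × 59 = 418.9 L
LD = Vd × C = 418.9 × 0.1110 = 46.50 mg

46.5 mg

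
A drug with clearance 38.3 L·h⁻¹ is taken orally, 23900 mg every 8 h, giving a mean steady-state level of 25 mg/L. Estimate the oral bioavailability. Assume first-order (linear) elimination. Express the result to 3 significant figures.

0.321

F·D/τ = CL·Css at steady state → F = CL·Css·τ / D.
F = 38.3 × 25 × 8 / 23900 = 0.321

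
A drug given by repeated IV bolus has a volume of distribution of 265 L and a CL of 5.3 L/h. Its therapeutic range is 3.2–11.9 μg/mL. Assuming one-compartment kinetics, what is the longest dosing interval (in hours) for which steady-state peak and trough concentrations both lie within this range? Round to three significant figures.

k = CL / Vd = 5.300 / 265.0 = 0.02000 h⁻¹
Between IV bolus doses, concentration decays as C = C₀·e^(−kτ), so C_peak/C_trough = e^(kτ).
τ_max = ln(C_peak/C_trough) / k = ln(11.9/3.2) / 0.02000 = 1.313 / 0.02000 = 65.65 h

65.7 h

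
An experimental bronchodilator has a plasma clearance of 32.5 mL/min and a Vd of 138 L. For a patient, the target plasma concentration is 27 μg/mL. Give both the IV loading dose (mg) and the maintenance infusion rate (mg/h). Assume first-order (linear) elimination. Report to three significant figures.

(a) 3730 mg; (b) 52.7 mg/h

Loading: fill Vd to C_target → 138.0 L × 27 mg/L = 3726 mg
CL = 32.5 mL/min × 60/1000 = 1.950 L/h
Infusion rate = 1.950 L/h × 27 mg/L = 52.65 mg/h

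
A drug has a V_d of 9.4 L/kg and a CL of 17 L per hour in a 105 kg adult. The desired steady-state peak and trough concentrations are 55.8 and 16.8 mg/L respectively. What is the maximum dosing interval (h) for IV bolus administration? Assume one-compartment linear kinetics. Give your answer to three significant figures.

Vd = 9.4 L/kg × 105 kg = 987.0 L
k = CL / Vd = 17.00 / 987.0 = 0.01722 h⁻¹
Between IV bolus doses, concentration decays as C = C₀·e^(−kτ), so C_peak/C_trough = e^(kτ).
τ_max = ln(C_peak/C_trough) / k = ln(55.8/16.8) / 0.01722 = 1.200 / 0.01722 = 69.69 h

69.7 h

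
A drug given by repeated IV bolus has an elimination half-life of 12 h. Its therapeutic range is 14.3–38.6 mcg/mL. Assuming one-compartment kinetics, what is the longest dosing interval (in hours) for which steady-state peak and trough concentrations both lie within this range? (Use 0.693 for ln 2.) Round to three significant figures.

17.2 h

k = 0.693 / t½ = 0.693 / 12 = 0.05775 h⁻¹
Between IV bolus doses, concentration decays as C = C₀·e^(−kτ), so C_peak/C_trough = e^(kτ).
τ_max = ln(C_peak/C_trough) / k = ln(38.6/14.3) / 0.05775 = 0.9930 / 0.05775 = 17.19 h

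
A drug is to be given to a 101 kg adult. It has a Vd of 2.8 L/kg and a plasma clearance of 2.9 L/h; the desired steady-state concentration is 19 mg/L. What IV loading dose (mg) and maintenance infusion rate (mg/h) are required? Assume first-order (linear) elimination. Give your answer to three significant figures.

(a) 5370 mg; (b) 55.1 mg/h

Total Vd = 2.8 × 101 = 282.8 L
Loading: fill Vd to C_target → 282.8 L × 19 mg/L = 5373 mg
Infusion rate = 2.900 L/h × 19 mg/L = 55.10 mg/h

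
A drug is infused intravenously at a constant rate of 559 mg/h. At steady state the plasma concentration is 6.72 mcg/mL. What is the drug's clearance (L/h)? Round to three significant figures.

83.2 L/h

At steady state, infusion rate = CL × Css, so CL = rate / Css.
CL = 559 / 6.72 = 83.18 L/h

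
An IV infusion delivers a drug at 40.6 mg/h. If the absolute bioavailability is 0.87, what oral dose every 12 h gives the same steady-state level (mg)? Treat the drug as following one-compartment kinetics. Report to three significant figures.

560 mg

To maintain the same Css, the systemic dosing rate must be unchanged: F·D/τ = infusion rate.
D = rate × τ / F = 40.6 × 12 / 0.87 = 560.0 mg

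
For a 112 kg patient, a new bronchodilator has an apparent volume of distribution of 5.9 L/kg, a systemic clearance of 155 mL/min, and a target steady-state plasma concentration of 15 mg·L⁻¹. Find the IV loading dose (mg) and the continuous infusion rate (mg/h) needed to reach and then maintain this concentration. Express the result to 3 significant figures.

(a) 9910 mg; (b) 140 mg/h

Vd = 5.9 L/kg × 112 kg = 660.8 L
LD = Vd · C_target = 660.8 × 15 = 9912 mg
CL = 155 mL/min × 60/1000 = 9.300 L/h
Maintenance: replace elimination → rate = CL × Css = 9.300 × 15 = 139.5 mg/h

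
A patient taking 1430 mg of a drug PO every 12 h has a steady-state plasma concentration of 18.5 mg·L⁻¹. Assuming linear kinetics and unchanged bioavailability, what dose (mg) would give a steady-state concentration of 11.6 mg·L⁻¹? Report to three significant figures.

897 mg

With linear kinetics, Css is proportional to dose rate (D/τ) at fixed clearance.
D₂ = D₁ × (Css,target / Css,current) = 1430 × 11.6/18.5 = 896.6 mg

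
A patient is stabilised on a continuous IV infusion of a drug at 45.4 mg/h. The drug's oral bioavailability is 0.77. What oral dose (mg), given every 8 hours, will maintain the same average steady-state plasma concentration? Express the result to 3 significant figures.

472 mg

To maintain the same Css, the systemic dosing rate must be unchanged: F·D/τ = infusion rate.
D = rate × τ / F = 45.4 × 8 / 0.77 = 471.7 mg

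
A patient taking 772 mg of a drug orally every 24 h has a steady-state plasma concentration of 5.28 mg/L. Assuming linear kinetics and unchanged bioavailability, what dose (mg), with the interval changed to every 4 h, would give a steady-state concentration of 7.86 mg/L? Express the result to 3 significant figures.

For first-order elimination, Css ∝ F·D/(CL·τ); F and CL are unchanged, so Css ∝ D/τ.
D₂ = D₁ × (Css,target / Css,current) × (τ₂/τ₁) = 772 × (7.86/5.28) × (4/24) = 191.5 mg

192 mg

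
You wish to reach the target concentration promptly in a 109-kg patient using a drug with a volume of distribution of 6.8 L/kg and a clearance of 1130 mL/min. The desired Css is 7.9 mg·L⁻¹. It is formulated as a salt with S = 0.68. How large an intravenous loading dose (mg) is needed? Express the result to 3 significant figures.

8610 mg

Vd = 6.8 L/kg × 109 kg = 741.2 L
LD = Vd × C / S = 741.2 × 7.900 / 0.68 = 8611 mg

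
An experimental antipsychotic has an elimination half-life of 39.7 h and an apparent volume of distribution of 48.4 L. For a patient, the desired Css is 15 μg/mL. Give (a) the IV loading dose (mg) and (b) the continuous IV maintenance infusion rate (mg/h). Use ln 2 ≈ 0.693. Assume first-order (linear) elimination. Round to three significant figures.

(a) 726 mg; (b) 12.7 mg/h

LD = Vd × C = 48.40 × 15 = 726.0 mg
CL = 0.693 × Vd / t½ = 0.693 × 48.40 / 39.7 = 0.8449 L/h
Infusion rate = CL × Css = 0.8449 × 15 = 12.67 mg/h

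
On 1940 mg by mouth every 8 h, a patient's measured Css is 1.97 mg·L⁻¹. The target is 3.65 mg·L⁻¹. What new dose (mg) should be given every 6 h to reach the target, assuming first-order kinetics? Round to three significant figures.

With linear kinetics, Css is proportional to dose rate (D/τ) at fixed clearance.
D₂ = D₁ × (Css,target / Css,current) × (τ₂/τ₁) = 1940 × (3.65/1.97) × (6/8) = 2696 mg

2700 mg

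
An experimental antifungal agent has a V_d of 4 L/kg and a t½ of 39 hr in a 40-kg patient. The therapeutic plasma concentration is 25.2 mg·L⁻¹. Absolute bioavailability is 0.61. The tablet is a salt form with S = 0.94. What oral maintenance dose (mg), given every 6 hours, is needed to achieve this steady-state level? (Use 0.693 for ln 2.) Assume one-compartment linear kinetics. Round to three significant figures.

Total Vd = 4 × 40 = 160.0 L
k = 0.693/39 = 0.01777 h⁻¹, so CL = k·Vd = 0.01777 × 160.0 = 2.843 L/h
D = CL × Css × τ / F / S = 2.843 × 25.2 × 6 / 0.61 / 0.94 = 749.7 mg

750 mg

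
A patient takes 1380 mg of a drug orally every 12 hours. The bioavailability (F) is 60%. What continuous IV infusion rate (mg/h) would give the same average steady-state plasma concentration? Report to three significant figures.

Equivalent systemic input: infusion rate = F·D/τ.
Rate = 0.6 × 1380 / 12 = 69.00 mg/h

69.0 mg/h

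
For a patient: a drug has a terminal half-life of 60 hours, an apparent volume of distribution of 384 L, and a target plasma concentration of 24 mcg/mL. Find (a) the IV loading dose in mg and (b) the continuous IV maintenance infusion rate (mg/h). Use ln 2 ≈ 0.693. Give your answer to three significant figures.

LD = Vd × C = 384.0 × 24 = 9216 mg
CL = 0.693 × Vd / t½ = 0.693 × 384.0 / 60 = 4.435 L/h
Infusion rate = CL × Css = 4.435 × 24 = 106.4 mg/h

(a) 9220 mg; (b) 106 mg/h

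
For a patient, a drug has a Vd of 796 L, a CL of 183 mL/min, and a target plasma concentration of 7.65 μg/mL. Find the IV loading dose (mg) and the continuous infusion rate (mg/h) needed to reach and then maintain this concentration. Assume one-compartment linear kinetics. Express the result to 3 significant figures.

(a) 6090 mg; (b) 84.0 mg/h

Loading: fill Vd to C_target → 796.0 L × 7.65 mg/L = 6089 mg
Convert clearance: 183 mL/min × 60 min/h ÷ 1000 mL/L = 10.98 L/h
Maintenance: replace elimination → rate = CL × Css = 10.98 × 7.65 = 84.00 mg/h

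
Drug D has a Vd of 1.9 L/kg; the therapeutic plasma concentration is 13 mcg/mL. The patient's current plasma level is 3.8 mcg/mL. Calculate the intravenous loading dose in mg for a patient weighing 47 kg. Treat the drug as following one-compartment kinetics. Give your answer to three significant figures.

Total Vd = 1.9 × 47 = 89.30 L
The loading dose fills Vd to the target concentration.
Concentration deficit ΔC = 13 − 3.8 = 9.200 mg/L
LD = Vd × ΔC = 89.30 × 9.200 = 821.6 mg

822 mg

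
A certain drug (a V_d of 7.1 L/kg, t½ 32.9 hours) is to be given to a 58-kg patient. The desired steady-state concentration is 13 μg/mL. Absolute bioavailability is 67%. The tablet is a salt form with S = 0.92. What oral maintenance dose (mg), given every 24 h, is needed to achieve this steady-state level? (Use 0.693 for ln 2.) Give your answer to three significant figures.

4390 mg

Vd(total) = 58 kg × 7.1 L/kg = 411.8 L
CL = 0.693 × Vd / t½ = 0.693 × 411.8 / 32.9 = 8.674 L/h
D = CL × Css × τ / F / S = 8.674 × 13 × 24 / 0.67 / 0.92 = 4390 mg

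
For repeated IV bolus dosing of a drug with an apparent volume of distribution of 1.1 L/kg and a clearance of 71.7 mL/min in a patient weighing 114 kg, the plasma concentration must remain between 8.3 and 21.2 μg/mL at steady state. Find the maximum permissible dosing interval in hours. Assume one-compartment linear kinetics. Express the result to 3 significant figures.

27.3 h

Vd(total) = 114 kg × 1.1 L/kg = 125.4 L
Convert clearance: 71.7 mL/min × 60 min/h ÷ 1000 mL/L = 4.302 L/h
k = CL / Vd = 4.302 / 125.4 = 0.03431 h⁻¹
Between IV bolus doses, concentration decays as C = C₀·e^(−kτ), so C_peak/C_trough = e^(kτ).
τ_max = ln(C_peak/C_trough) / k = ln(21.2/8.3) / 0.03431 = 0.9377 / 0.03431 = 27.33 h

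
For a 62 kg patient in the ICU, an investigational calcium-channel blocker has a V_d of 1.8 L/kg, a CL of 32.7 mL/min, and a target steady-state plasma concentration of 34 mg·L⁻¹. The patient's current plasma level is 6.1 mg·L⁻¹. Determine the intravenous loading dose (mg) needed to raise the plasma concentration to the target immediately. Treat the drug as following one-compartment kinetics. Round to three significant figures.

Vd = 1.8 L/kg × 62 kg = 111.6 L
Concentration deficit ΔC = 34 − 6.1 = 27.90 mg/L
LD = Vd × ΔC = 111.6 × 27.90 = 3114 mg

3110 mg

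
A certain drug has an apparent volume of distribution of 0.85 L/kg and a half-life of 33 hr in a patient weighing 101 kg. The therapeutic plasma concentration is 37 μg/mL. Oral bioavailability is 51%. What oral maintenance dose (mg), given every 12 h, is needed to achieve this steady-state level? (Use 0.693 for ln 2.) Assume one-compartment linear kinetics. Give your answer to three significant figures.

1570 mg

Vd(total) = 101 kg × 0.85 L/kg = 85.85 L
CL = 0.693 × Vd / t½ = 0.693 × 85.85 / 33 = 1.803 L/h
D = CL × Css × τ / F = 1.803 × 37 × 12 / 0.51 = 1570 mg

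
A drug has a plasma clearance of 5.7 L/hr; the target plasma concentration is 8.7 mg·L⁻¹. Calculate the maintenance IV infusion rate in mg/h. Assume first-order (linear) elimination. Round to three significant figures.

R₀ = 5.700 × 8.7 = 49.59 mg/h

49.6 mg/h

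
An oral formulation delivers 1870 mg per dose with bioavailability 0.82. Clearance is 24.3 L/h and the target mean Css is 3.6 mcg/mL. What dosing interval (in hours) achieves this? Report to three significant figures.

17.5 h

F·D/τ = CL·Css → τ = F·D / (CL·Css).
τ = 0.82 × 1870 / (24.3 × 3.6) = 17.53 h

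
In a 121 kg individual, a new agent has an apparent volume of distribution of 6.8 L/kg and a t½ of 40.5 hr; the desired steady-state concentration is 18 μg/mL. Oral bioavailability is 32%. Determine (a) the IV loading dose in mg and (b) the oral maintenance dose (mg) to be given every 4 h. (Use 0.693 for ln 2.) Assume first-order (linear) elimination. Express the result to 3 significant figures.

Vd = 6.8 L/kg × 121 kg = 822.8 L
LD = Vd × C = 822.8 × 18 = 14810 mg
CL = 0.693 × Vd / t½ = 0.693 × 822.8 / 40.5 = 14.08 L/h
D = CL × Css × τ / F = 14.08 × 18 × 4 / 0.32 = 3168 mg

(a) 14800 mg; (b) 3170 mg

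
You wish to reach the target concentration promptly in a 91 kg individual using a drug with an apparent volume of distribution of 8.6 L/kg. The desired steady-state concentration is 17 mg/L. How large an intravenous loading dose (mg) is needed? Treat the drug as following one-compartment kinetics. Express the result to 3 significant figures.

Vd(total) = 91 kg × 8.6 L/kg = 782.6 L
The loading dose fills Vd to the target concentration.
LD = Vd × C = 782.6 × 17.00 = 13300 mg

13300 mg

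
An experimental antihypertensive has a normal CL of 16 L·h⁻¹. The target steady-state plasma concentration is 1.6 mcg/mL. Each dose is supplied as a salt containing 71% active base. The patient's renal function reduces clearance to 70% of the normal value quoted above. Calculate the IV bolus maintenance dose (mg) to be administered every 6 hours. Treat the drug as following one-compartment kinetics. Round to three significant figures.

151 mg

Patient clearance = 0.7 × 16.00 = 11.20 L/h
D = CL × Css × τ / S = 11.20 × 1.6 × 6 / 0.71 = 151.4 mg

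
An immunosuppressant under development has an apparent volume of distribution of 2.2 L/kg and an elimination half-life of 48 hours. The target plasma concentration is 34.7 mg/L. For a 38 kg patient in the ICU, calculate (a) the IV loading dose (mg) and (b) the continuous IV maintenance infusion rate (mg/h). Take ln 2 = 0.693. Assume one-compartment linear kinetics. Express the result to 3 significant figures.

(a) 2900 mg; (b) 41.9 mg/h

Vd(total) = 38 kg × 2.2 L/kg = 83.60 L
LD = Vd × C = 83.60 × 34.7 = 2901 mg
CL = 0.693 × Vd / t½ = 0.693 × 83.60 / 48 = 1.207 L/h
Infusion rate = CL × Css = 1.207 × 34.7 = 41.88 mg/h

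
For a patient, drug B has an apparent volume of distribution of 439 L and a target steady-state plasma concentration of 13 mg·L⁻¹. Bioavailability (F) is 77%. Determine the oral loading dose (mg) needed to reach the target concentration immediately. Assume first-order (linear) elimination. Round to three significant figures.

7410 mg

The loading dose fills Vd to the target concentration.
LD = Vd × C / F = 439.0 × 13.00 / 0.77 = 7412 mg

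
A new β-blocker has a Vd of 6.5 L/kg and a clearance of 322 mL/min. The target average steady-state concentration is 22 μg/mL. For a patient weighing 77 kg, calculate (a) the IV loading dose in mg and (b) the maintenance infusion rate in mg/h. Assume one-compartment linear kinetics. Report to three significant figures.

Vd(total) = 77 kg × 6.5 L/kg = 500.5 L
Loading dose = Vd × C = 500.5 × 22 = 11010 mg
CL = 322 mL/min = 322 × 0.06 = 19.32 L/h
Maintenance: replace elimination → rate = CL × Css = 19.32 × 22 = 425.0 mg/h

(a) 11000 mg; (b) 425 mg/h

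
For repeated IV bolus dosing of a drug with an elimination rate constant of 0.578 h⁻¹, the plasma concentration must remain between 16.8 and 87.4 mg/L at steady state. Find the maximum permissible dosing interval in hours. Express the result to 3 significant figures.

2.85 h

Between IV bolus doses, concentration decays as C = C₀·e^(−kτ), so C_peak/C_trough = e^(kτ).
τ_max = ln(C_peak/C_trough) / k = ln(87.4/16.8) / 0.5780 = 1.649 / 0.5780 = 2.853 h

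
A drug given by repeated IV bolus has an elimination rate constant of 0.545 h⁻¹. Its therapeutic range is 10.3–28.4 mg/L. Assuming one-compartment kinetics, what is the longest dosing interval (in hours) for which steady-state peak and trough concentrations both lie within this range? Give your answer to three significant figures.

1.86 h

Between IV bolus doses, concentration decays as C = C₀·e^(−kτ), so C_peak/C_trough = e^(kτ).
τ_max = ln(C_peak/C_trough) / k = ln(28.4/10.3) / 0.5450 = 1.014 / 0.5450 = 1.861 h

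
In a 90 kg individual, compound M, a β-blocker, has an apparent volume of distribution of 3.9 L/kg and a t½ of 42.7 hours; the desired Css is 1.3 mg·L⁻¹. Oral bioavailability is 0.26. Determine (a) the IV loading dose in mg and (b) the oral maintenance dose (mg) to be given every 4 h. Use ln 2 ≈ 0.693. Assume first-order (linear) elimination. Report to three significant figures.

(a) 456 mg; (b) 114 mg

Vd = 3.9 L/kg × 90 kg = 351.0 L
LD = Vd × C = 351.0 × 1.3 = 456.3 mg
CL = 0.693 × Vd / t½ = 0.693 × 351.0 / 42.7 = 5.697 L/h
D = CL × Css × τ / F = 5.697 × 1.3 × 4 / 0.26 = 113.9 mg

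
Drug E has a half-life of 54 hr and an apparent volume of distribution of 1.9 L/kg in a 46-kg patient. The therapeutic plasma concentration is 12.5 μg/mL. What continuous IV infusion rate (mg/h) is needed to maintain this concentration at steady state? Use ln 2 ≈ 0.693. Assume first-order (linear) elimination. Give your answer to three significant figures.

Total Vd = 1.9 × 46 = 87.40 L
CL = ln 2 · Vd / t½ = 0.693 × 87.40 / 54 = 1.122 L/h
Infusion rate = CL × Css = 1.122 × 12.5 = 14.03 mg/h

14.0 mg/h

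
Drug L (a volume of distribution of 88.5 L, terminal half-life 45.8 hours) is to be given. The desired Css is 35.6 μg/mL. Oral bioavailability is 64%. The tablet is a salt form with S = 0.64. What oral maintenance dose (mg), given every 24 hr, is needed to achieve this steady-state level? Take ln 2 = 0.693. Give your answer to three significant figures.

2790 mg

CL = 0.693 × Vd / t½ = 0.693 × 88.50 / 45.8 = 1.339 L/h
D = CL × Css × τ / F / S = 1.339 × 35.6 × 24 / 0.64 / 0.64 = 2793 mg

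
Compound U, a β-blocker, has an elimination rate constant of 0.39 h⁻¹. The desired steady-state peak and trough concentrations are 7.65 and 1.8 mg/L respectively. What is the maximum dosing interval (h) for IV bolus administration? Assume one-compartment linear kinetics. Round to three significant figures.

Between IV bolus doses, concentration decays as C = C₀·e^(−kτ), so C_peak/C_trough = e^(kτ).
τ_max = ln(C_peak/C_trough) / k = ln(7.65/1.8) / 0.3900 = 1.447 / 0.3900 = 3.710 h

3.71 h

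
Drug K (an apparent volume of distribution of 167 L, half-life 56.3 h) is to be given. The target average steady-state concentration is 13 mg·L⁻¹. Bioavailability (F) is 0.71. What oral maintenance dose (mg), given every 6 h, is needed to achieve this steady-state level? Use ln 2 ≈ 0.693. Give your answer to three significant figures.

CL = 0.693 × Vd / t½ = 0.693 × 167.0 / 56.3 = 2.056 L/h
D = CL × Css × τ / F = 2.056 × 13 × 6 / 0.71 = 225.9 mg

226 mg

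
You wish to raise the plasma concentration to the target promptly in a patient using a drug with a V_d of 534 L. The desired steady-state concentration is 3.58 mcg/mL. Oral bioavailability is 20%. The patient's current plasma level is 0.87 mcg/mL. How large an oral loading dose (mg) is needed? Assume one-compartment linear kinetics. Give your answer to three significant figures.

7240 mg

Concentration deficit ΔC = 3.58 − 0.87 = 2.710 mg/L
LD = Vd × ΔC / F = 534.0 × 2.710 / 0.2 = 7236 mg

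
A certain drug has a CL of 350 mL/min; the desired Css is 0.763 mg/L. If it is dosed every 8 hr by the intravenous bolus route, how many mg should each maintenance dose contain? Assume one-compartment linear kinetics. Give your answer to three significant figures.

CL = 350 mL/min × 60/1000 = 21.00 L/h
D = CL × Css × τ = 21.00 × 0.763 × 8 = 128.2 mg

128 mg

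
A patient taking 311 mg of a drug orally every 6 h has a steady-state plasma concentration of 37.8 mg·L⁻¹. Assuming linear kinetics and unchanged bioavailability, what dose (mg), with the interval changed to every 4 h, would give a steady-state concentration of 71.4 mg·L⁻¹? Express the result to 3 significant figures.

392 mg

For first-order elimination, Css ∝ F·D/(CL·τ); F and CL are unchanged, so Css ∝ D/τ.
D₂ = D₁ × (Css,target / Css,current) × (τ₂/τ₁) = 311 × (71.4/37.8) × (4/6) = 391.6 mg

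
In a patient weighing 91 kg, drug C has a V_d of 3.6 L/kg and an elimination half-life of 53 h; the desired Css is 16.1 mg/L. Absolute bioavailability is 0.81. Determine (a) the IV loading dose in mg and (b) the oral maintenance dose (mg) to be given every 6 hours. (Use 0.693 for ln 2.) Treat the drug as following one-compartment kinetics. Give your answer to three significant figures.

Total Vd = 3.6 × 91 = 327.6 L
LD = Vd × C = 327.6 × 16.1 = 5274 mg
CL = 0.693 × Vd / t½ = 0.693 × 327.6 / 53 = 4.284 L/h
D = CL × Css × τ / F = 4.284 × 16.1 × 6 / 0.81 = 510.9 mg

(a) 5270 mg; (b) 511 mg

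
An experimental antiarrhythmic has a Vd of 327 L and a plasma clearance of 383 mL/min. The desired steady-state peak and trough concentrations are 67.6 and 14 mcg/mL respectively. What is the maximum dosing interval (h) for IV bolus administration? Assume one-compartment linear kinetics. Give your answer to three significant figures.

Convert clearance: 383 mL/min × 60 min/h ÷ 1000 mL/L = 22.98 L/h
k = CL / Vd = 22.98 / 327.0 = 0.07028 h⁻¹
Between IV bolus doses, concentration decays as C = C₀·e^(−kτ), so C_peak/C_trough = e^(kτ).
τ_max = ln(C_peak/C_trough) / k = ln(67.6/14) / 0.07028 = 1.575 / 0.07028 = 22.41 h

22.4 h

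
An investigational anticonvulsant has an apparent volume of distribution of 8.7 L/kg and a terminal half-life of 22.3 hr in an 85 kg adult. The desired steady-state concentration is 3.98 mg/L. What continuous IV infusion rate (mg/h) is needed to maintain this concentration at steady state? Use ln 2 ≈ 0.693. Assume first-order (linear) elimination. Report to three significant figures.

Vd(total) = 85 kg × 8.7 L/kg = 739.5 L
CL = ln 2 · Vd / t½ = 0.693 × 739.5 / 22.3 = 22.98 L/h
Infusion rate = CL × Css = 22.98 × 3.98 = 91.46 mg/h

91.5 mg/h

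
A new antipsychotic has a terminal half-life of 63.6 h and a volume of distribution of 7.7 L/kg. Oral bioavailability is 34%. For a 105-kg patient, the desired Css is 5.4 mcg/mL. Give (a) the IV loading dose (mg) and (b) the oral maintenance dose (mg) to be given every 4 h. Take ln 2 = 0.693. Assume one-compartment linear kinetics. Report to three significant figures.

(a) 4370 mg; (b) 560 mg

Vd(total) = 105 kg × 7.7 L/kg = 808.5 L
LD = Vd × C = 808.5 × 5.4 = 4366 mg
CL = 0.693 × Vd / t½ = 0.693 × 808.5 / 63.6 = 8.810 L/h
D = CL × Css × τ / F = 8.810 × 5.4 × 4 / 0.34 = 559.7 mg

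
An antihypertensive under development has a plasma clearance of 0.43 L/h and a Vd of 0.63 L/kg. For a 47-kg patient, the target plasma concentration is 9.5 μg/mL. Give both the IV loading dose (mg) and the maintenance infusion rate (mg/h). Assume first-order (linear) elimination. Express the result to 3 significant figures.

Total Vd = 0.63 × 47 = 29.61 L
Loading dose = Vd × C = 29.61 × 9.5 = 281.3 mg
Infusion rate = 0.4300 L/h × 9.5 mg/L = 4.085 mg/h

(a) 281 mg; (b) 4.09 mg/h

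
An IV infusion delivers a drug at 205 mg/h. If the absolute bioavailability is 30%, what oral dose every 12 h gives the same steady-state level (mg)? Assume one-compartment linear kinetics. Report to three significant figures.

8200 mg

To maintain the same Css, the systemic dosing rate must be unchanged: F·D/τ = infusion rate.
D = rate × τ / F = 205 × 12 / 0.3 = 8200 mg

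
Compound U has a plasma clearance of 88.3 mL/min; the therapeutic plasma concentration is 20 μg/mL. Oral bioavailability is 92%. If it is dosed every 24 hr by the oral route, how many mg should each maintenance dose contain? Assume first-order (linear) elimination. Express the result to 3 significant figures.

Convert clearance: 88.3 mL/min × 60 min/h ÷ 1000 mL/L = 5.298 L/h
D = CL × Css × τ / F = 5.298 × 20 × 24 / 0.92 = 2764 mg

2760 mg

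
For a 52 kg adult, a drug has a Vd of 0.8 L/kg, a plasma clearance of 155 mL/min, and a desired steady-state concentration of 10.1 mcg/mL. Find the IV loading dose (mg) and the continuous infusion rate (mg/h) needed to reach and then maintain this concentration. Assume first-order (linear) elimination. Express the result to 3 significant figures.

(a) 420 mg; (b) 93.9 mg/h

Total Vd = 0.8 × 52 = 41.60 L
LD = Vd · C_target = 41.60 × 10.1 = 420.2 mg
Convert clearance: 155 mL/min × 60 min/h ÷ 1000 mL/L = 9.300 L/h
Maintenance infusion rate = CL × Css = 9.300 × 10.1 = 93.93 mg/h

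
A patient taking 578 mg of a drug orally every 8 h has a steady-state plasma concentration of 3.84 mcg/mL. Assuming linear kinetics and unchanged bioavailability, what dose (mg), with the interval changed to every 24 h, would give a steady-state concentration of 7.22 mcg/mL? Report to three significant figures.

With linear kinetics, Css is proportional to dose rate (D/τ) at fixed clearance.
D₂ = D₁ × (Css,target / Css,current) × (τ₂/τ₁) = 578 × (7.22/3.84) × (24/8) = 3260 mg

3260 mg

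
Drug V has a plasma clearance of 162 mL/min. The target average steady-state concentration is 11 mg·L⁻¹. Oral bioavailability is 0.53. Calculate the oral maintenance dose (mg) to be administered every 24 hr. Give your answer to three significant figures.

CL = 162 mL/min × 60/1000 = 9.720 L/h
D = CL × Css × τ / F = 9.720 × 11 × 24 / 0.53 = 4842 mg

4840 mg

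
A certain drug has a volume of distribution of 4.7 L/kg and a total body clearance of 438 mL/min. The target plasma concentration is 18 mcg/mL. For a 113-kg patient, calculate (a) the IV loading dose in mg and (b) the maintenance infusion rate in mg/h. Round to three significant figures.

Total Vd = 4.7 × 113 = 531.1 L
Loading: fill Vd to C_target → 531.1 L × 18 mg/L = 9560 mg
Convert clearance: 438 mL/min × 60 min/h ÷ 1000 mL/L = 26.28 L/h
Maintenance: replace elimination → rate = CL × Css = 26.28 × 18 = 473.0 mg/h

(a) 9560 mg; (b) 473 mg/h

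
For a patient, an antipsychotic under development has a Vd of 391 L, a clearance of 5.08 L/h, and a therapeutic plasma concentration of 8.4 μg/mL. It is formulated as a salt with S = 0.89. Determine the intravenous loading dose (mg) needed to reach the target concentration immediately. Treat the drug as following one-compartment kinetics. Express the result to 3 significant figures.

3690 mg

Loading dose depends on Vd (not clearance): it fills the distribution volume.
LD = Vd × C / S = 391.0 × 8.400 / 0.89 = 3690 mg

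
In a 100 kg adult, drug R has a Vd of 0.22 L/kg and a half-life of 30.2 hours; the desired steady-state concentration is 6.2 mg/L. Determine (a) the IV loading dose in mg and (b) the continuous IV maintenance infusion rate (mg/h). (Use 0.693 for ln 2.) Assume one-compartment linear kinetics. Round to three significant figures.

Vd = 0.22 L/kg × 100 kg = 22.00 L
LD = Vd × C = 22.00 × 6.2 = 136.4 mg
CL = 0.693 × Vd / t½ = 0.693 × 22.00 / 30.2 = 0.5048 L/h
Infusion rate = CL × Css = 0.5048 × 6.2 = 3.130 mg/h

(a) 136 mg; (b) 3.13 mg/h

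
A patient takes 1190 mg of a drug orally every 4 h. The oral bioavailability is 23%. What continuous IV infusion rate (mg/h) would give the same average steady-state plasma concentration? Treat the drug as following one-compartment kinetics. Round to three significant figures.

Equivalent systemic input: infusion rate = F·D/τ.
Rate = 0.23 × 1190 / 4 = 68.43 mg/h

68.4 mg/h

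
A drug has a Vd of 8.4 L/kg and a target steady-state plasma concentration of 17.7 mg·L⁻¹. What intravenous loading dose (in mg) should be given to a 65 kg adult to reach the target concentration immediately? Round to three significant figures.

Total Vd = 8.4 × 65 = 546.0 L
LD = Vd × C = 546.0 × 17.70 = 9664 mg

9660 mg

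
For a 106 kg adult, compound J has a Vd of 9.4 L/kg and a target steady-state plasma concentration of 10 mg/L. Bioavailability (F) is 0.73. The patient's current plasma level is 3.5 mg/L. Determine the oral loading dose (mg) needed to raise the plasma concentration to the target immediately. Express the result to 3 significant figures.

Total Vd = 9.4 × 106 = 996.4 L
Concentration deficit ΔC = 10 − 3.5 = 6.500 mg/L
LD = Vd × ΔC / F = 996.4 × 6.500 / 0.73 = 8872 mg

8870 mg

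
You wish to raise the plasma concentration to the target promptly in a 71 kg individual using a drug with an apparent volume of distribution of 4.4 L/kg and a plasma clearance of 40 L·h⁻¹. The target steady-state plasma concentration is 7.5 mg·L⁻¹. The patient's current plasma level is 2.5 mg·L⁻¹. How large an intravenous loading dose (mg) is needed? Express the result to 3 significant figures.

1560 mg

Vd(total) = 71 kg × 4.4 L/kg = 312.4 L
Concentration deficit ΔC = 7.5 − 2.5 = 5.000 mg/L
LD = Vd × ΔC = 312.4 × 5.000 = 1562 mg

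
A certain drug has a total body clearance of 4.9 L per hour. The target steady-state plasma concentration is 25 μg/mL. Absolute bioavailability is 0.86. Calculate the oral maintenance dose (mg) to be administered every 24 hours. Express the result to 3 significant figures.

D = CL × Css × τ / F = 4.900 × 25 × 24 / 0.86 = 3419 mg

3420 mg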